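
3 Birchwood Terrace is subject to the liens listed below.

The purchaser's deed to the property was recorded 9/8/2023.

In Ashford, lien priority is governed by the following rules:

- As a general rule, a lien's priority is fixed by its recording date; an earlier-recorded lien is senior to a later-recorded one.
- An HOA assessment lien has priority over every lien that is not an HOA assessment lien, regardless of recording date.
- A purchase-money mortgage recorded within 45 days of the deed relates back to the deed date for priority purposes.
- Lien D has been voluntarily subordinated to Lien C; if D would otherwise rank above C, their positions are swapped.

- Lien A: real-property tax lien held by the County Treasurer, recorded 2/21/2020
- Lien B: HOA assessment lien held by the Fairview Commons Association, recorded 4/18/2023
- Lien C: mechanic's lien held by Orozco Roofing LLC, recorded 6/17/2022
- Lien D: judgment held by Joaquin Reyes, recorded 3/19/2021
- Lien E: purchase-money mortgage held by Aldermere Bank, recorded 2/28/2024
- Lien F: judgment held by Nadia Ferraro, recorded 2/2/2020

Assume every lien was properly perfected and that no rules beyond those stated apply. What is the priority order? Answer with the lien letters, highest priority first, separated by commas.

Effective dates: E was recorded 173 days after the deed, outside the 45-day window, so it keeps its recording date.
B, as an HOA assessment lien, has superpriority and ranks first.
Among the remaining liens, by effective date: F (2/2/2020), A (2/21/2020), D (3/19/2021), C (6/17/2022), E (2/28/2024).
Because D would otherwise rank above C, the subordination swaps them.

B, F, A, C, D, E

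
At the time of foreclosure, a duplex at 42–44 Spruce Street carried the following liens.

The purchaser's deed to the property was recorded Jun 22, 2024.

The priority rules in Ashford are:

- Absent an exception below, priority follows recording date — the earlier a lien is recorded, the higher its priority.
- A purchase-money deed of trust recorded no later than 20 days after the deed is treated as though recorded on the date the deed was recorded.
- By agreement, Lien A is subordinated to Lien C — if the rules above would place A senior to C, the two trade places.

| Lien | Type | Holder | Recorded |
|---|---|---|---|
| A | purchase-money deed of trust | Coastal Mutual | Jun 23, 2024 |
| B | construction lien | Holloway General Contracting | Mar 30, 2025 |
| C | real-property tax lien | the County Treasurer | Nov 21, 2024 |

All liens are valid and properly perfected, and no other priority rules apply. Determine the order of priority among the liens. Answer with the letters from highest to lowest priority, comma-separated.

C, A, B

Effective dates: A's effective date is the deed date, Jun 22, 2024.
Ordering by effective date: A (Jun 22, 2024), C (Nov 21, 2024), B (Mar 30, 2025).
A is senior to C before the subordination, so the two trade places.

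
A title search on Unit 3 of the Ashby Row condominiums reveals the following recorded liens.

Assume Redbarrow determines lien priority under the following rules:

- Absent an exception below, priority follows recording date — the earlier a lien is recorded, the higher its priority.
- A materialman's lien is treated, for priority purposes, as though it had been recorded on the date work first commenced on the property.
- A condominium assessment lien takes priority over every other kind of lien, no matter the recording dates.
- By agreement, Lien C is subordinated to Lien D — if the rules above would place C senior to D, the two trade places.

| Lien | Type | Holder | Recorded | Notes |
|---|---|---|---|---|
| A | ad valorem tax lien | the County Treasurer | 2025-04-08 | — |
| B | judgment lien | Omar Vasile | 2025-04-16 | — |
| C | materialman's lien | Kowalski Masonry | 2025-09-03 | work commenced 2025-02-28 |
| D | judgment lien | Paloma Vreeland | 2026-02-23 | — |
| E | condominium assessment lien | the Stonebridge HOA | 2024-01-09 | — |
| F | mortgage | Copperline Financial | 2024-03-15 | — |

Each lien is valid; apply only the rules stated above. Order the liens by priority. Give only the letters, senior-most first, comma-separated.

Effective dates after the stated exceptions: C is treated as recorded 2025-02-28, the work-commencement date.
As a condominium assessment lien, E is senior to every other lien.
Remaining liens by effective date: F (2024-03-15), C (2025-02-28), A (2025-04-08), B (2025-04-16), D (2026-02-23).
The subordination applies — C was senior to D — so C and D swap.

E, F, D, A, B, C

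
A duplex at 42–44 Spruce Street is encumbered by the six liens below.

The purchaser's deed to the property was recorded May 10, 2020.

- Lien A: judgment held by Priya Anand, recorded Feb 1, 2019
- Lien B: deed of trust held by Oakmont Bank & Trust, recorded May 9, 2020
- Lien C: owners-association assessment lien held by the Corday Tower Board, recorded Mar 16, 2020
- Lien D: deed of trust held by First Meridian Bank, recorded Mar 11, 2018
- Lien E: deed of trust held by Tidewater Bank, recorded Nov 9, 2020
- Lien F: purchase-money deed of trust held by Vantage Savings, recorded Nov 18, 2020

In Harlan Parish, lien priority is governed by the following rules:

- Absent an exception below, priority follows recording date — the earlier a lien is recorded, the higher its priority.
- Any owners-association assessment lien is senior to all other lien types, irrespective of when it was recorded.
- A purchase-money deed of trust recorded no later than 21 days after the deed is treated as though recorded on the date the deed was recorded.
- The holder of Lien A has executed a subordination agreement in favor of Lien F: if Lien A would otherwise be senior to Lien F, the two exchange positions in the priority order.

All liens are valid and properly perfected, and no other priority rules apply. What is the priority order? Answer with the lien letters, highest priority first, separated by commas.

Effective dates: F was recorded 192 days after the deed, outside the 21-day window, so it keeps its recording date.
As an owners-association assessment lien, C is senior to every other lien.
Among the remaining liens, by effective date: D (Mar 11, 2018), A (Feb 1, 2019), B (May 9, 2020), E (Nov 9, 2020), F (Nov 18, 2020).
A would otherwise be senior to F, so under the subordination agreement A and F exchange positions.

C, D, F, B, E, A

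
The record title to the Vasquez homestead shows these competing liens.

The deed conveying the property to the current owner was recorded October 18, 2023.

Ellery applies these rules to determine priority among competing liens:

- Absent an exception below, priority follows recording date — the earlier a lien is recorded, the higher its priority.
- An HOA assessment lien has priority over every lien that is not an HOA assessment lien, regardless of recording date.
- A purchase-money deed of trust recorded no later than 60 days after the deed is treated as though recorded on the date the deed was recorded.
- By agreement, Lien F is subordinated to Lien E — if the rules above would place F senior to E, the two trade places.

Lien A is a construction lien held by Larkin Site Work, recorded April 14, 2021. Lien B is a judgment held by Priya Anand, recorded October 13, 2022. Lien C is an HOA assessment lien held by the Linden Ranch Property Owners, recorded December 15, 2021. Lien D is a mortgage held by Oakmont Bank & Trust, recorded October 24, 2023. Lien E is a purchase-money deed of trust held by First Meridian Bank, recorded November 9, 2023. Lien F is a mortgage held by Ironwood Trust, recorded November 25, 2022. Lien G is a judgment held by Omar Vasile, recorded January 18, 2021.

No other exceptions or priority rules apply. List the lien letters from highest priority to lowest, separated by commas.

C, G, A, B, E, F, D

Effective dates after the stated exceptions: E was recorded within the 60-day window, so its effective date is the deed date October 18, 2023.
C is an HOA assessment lien, so it outranks all other liens regardless of date.
The other liens, earliest effective date first: G (January 18, 2021), A (April 14, 2021), B (October 13, 2022), F (November 25, 2022), E (October 18, 2023), D (October 24, 2023).
F is senior to E before the subordination, so the two trade places.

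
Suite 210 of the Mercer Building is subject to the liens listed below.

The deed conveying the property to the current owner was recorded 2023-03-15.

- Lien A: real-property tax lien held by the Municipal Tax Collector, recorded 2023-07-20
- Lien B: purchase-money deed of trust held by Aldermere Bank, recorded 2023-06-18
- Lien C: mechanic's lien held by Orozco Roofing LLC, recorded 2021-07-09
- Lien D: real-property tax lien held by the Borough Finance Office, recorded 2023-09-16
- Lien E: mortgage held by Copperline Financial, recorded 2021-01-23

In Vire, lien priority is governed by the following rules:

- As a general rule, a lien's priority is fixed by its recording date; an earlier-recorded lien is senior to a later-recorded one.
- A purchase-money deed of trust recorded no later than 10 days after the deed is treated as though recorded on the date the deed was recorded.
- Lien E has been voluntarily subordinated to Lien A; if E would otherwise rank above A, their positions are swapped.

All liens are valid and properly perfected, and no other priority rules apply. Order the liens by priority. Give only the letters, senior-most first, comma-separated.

A, C, B, E, D

Effective dates after the stated exceptions: B was recorded 95 days after the deed — beyond 10 days — so no relation-back applies.
By effective date, earliest first: E (2021-01-23), C (2021-07-09), B (2023-06-18), A (2023-07-20), D (2023-09-16).
Because E would otherwise rank above A, the subordination swaps them.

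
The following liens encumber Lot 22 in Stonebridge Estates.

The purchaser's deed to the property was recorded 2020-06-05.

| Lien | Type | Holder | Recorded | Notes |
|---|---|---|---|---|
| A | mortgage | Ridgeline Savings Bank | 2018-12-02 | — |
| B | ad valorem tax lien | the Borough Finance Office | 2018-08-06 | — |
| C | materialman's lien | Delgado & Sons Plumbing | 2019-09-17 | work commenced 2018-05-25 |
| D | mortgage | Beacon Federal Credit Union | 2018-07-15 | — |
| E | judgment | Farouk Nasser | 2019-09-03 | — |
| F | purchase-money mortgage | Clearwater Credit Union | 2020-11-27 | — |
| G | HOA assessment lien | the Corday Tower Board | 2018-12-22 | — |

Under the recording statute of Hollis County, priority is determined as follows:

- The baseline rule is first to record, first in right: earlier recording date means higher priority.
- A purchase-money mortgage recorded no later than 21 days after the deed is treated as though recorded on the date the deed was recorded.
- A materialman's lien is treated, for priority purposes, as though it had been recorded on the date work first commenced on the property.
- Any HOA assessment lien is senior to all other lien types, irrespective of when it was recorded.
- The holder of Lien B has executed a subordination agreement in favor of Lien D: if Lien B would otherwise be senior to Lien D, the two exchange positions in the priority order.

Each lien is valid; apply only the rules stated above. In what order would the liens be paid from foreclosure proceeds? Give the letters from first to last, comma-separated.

First, effective dates: C relates back to 2018-05-25 (work commenced); F was recorded 175 days after the deed, outside the 21-day window, so it keeps its recording date.
G, as an HOA assessment lien, has superpriority and ranks first.
Ordering the rest by effective date: C (2018-05-25), D (2018-07-15), B (2018-08-06), A (2018-12-02), E (2019-09-03), F (2020-11-27).
B already ranks below D; the subordination has no effect.

G, C, D, B, A, E, F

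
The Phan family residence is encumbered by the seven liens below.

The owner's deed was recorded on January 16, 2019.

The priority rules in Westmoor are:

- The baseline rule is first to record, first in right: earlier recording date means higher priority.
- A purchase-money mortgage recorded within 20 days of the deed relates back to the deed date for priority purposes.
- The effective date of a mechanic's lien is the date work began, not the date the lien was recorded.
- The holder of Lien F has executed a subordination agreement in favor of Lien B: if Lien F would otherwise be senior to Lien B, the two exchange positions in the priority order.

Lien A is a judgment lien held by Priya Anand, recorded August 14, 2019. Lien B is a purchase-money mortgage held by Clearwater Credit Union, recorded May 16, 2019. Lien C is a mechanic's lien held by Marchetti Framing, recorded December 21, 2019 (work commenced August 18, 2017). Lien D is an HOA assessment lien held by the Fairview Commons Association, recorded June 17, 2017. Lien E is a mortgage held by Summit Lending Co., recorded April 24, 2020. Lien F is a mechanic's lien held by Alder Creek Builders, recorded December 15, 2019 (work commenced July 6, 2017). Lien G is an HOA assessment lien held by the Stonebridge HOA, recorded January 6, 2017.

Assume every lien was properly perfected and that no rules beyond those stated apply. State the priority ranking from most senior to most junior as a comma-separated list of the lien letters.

G, D, B, C, F, A, E

Effective dates after the stated exceptions: B missed the 20-day window (120 days after the deed), so its recording date stands; C's effective date is August 18, 2017, when work began; F's effective date is July 6, 2017, when work began.
By effective date, earliest first: G (January 6, 2017), D (June 17, 2017), F (July 6, 2017), C (August 18, 2017), B (May 16, 2019), A (August 14, 2019), E (April 24, 2020).
F would otherwise be senior to B, so under the subordination agreement F and B exchange positions.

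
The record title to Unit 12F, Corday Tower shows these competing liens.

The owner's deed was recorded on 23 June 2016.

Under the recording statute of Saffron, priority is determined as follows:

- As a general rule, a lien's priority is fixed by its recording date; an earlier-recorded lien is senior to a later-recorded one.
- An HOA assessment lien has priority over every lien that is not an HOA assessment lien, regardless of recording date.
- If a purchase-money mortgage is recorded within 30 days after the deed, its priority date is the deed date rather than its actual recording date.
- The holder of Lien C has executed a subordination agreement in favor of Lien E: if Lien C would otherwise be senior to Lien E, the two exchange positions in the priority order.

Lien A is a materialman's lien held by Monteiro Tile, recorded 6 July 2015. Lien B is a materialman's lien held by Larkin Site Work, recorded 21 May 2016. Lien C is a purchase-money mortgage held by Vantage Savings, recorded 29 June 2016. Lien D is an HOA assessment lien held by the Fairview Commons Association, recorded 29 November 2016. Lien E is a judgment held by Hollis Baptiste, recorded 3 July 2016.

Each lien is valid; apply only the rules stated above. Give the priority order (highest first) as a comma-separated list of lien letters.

Adjusting effective dates: C relates back to the deed date 23 June 2016.
D is an HOA assessment lien and takes priority over every other lien.
Ordering the rest by effective date: A (6 July 2015), B (21 May 2016), C (23 June 2016), E (3 July 2016).
C would otherwise be senior to E, so under the subordination agreement C and E exchange positions.

D, A, B, E, C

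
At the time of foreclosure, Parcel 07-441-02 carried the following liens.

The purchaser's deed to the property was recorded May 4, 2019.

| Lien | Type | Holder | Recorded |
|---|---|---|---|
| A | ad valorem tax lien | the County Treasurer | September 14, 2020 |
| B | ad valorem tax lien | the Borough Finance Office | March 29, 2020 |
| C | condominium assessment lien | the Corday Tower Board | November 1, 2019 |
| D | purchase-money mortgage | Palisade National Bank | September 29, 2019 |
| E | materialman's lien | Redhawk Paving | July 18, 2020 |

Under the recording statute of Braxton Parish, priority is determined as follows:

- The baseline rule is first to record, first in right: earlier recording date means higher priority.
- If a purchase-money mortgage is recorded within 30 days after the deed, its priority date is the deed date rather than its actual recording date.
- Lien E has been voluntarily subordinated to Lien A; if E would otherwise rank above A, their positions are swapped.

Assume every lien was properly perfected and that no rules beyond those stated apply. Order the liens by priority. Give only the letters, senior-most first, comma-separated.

D, C, B, A, E

First, effective dates: D was recorded 148 days after the deed — beyond 30 days — so no relation-back applies.
By effective date: D (September 29, 2019), C (November 1, 2019), B (March 29, 2020), E (July 18, 2020), A (September 14, 2020).
E would otherwise be senior to A, so under the subordination agreement E and A exchange positions.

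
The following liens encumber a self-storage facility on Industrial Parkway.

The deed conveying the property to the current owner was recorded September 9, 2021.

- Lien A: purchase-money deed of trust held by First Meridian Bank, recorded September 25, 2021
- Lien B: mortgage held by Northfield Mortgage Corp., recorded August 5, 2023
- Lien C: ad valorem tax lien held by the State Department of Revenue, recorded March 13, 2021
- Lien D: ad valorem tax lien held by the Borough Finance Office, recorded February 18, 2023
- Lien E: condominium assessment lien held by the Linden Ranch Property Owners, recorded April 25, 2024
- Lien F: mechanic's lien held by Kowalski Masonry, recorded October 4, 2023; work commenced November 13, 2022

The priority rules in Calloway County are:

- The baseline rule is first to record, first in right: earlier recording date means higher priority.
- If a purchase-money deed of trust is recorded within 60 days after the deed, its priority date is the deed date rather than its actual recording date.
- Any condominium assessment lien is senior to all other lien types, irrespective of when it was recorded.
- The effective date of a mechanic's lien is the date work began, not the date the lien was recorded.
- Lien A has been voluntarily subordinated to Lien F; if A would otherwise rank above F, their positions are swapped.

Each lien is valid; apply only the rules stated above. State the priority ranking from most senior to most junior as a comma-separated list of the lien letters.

E, C, F, A, D, B

Adjusting effective dates: A relates back to the deed date September 9, 2021; F relates back to November 13, 2022 (work commenced).
As a condominium assessment lien, E is senior to every other lien.
Remaining liens by effective date: C (March 13, 2021), A (September 9, 2021), F (November 13, 2022), D (February 18, 2023), B (August 5, 2023).
The subordination applies — A was senior to F — so A and F swap.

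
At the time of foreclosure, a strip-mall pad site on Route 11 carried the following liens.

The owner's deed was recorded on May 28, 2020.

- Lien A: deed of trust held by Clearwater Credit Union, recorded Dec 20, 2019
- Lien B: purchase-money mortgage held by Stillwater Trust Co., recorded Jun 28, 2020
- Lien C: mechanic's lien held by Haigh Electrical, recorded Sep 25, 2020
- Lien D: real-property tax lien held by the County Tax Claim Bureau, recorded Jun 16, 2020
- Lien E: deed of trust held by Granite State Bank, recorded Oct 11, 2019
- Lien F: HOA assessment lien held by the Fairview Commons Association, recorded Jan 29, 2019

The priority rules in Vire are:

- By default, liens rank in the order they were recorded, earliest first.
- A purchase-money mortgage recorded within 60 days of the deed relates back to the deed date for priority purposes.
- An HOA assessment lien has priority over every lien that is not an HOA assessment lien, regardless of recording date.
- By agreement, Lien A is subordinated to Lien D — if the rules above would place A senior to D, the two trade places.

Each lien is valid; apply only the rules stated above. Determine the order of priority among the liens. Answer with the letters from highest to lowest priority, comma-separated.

Effective dates after the stated exceptions: B was recorded within the 60-day window, so its effective date is the deed date May 28, 2020.
F is an HOA assessment lien, so it outranks all other liens regardless of date.
The other liens, earliest effective date first: E (Oct 11, 2019), A (Dec 20, 2019), B (May 28, 2020), D (Jun 16, 2020), C (Sep 25, 2020).
A would otherwise be senior to D, so under the subordination agreement A and D exchange positions.

F, E, D, B, A, C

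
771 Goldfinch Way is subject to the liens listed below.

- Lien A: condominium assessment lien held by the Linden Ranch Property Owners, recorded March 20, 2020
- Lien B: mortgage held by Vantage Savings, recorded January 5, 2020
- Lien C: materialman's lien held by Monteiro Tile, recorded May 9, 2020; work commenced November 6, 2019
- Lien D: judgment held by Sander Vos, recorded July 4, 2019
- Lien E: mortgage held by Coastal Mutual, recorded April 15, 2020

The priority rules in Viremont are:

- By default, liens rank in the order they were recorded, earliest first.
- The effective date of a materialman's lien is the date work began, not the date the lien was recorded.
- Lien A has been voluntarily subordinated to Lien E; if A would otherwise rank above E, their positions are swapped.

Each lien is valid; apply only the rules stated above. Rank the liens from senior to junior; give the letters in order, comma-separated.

D, C, B, E, A

Adjusting effective dates: C relates back to November 6, 2019 (work commenced).
By effective date: D (July 4, 2019), C (November 6, 2019), B (January 5, 2020), A (March 20, 2020), E (April 15, 2020).
A would otherwise be senior to E, so under the subordination agreement A and E exchange positions.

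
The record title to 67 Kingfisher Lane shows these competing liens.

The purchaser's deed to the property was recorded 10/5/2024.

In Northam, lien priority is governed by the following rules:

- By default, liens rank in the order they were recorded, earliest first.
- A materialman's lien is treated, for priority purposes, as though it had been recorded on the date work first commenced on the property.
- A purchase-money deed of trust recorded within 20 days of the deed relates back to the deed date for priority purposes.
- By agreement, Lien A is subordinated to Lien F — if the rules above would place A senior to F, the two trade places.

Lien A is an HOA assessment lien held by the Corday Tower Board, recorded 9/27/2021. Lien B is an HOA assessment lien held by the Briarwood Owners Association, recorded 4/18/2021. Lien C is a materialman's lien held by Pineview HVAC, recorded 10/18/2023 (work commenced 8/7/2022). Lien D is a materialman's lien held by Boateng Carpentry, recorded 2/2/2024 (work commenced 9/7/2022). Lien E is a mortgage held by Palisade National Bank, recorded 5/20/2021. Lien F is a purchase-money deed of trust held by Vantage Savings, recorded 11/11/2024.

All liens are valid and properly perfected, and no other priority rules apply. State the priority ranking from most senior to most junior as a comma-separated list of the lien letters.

B, E, F, C, D, A

Effective dates: C relates back to 8/7/2022 (work commenced); D's effective date is 9/7/2022, when work began; F was recorded 37 days after the deed, outside the 20-day window, so it keeps its recording date.
Sorted by effective date: B (4/18/2021), E (5/20/2021), A (9/27/2021), C (8/7/2022), D (9/7/2022), F (11/11/2024).
Because A would otherwise rank above F, the subordination swaps them.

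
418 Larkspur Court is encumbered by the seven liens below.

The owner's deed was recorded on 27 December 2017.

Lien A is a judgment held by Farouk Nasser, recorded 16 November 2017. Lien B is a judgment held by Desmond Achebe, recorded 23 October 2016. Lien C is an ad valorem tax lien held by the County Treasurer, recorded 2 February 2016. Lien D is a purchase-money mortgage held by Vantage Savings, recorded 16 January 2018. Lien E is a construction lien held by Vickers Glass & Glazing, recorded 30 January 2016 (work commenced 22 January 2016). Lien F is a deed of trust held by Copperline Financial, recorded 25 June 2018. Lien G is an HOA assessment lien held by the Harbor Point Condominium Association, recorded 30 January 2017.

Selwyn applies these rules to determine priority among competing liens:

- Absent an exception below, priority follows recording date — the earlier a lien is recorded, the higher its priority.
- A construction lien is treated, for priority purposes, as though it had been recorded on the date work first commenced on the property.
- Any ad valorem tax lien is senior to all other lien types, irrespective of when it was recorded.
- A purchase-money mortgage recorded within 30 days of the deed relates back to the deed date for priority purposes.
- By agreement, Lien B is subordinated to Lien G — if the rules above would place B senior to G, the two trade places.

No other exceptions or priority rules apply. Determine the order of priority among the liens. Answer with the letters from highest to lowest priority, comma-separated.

C, E, G, B, A, D, F

Effective dates after the stated exceptions: D was recorded within the 30-day window, so its effective date is the deed date 27 December 2017; E relates back to 22 January 2016 (work commenced).
C is an ad valorem tax lien, so it outranks all other liens regardless of date.
Remaining liens by effective date: E (22 January 2016), B (23 October 2016), G (30 January 2017), A (16 November 2017), D (27 December 2017), F (25 June 2018).
B would otherwise be senior to G, so under the subordination agreement B and G exchange positions.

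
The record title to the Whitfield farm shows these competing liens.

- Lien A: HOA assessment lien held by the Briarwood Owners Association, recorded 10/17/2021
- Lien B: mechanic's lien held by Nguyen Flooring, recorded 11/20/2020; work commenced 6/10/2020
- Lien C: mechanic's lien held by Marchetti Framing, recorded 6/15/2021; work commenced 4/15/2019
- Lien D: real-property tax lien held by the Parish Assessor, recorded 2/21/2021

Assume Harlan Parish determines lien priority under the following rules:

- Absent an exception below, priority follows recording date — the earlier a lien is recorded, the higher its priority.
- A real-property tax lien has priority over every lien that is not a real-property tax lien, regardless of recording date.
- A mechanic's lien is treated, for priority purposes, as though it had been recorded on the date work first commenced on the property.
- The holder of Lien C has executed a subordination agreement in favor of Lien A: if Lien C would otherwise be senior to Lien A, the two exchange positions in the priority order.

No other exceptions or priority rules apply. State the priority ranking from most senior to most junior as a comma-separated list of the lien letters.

D, A, B, C

Effective dates: B's effective date is 6/10/2020, when work began; C's effective date is 4/15/2019, when work began.
As a real-property tax lien, D is senior to every other lien.
The other liens, earliest effective date first: C (4/15/2019), B (6/10/2020), A (10/17/2021).
Because C would otherwise rank above A, the subordination swaps them.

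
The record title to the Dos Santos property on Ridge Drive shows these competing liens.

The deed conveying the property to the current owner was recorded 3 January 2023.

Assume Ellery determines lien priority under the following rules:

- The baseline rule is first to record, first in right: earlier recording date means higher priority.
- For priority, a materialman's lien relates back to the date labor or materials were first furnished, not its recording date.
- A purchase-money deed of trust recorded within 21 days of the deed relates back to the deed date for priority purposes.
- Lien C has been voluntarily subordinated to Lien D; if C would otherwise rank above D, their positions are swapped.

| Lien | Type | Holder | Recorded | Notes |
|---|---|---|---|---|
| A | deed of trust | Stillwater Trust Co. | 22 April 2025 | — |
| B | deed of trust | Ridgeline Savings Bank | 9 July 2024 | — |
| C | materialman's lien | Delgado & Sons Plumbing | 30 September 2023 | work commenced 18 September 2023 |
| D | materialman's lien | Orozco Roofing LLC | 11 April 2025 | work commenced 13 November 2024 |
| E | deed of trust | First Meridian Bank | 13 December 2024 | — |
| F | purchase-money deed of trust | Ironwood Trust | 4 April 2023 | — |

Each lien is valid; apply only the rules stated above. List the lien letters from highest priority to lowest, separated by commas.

First, effective dates: C's effective date is 18 September 2023, when work began; D's effective date is 13 November 2024, when work began; F missed the 21-day window (91 days after the deed), so its recording date stands.
By effective date, earliest first: F (4 April 2023), C (18 September 2023), B (9 July 2024), D (13 November 2024), E (13 December 2024), A (22 April 2025).
The subordination applies — C was senior to D — so C and D swap.

F, D, B, C, E, A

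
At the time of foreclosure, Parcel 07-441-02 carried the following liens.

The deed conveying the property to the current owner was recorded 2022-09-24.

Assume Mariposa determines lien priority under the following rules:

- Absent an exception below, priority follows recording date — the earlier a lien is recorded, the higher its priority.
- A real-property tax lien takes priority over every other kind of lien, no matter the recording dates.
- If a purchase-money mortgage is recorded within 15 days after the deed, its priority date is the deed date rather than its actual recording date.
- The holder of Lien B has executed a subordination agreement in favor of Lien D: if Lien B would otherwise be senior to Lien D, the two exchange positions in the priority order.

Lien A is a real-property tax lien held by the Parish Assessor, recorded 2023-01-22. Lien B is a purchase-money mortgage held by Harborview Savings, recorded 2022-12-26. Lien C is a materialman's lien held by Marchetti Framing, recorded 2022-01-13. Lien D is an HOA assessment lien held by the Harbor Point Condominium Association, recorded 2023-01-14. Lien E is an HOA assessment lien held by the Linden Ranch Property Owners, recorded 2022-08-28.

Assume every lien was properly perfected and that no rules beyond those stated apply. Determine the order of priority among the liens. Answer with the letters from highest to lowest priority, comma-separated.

First, effective dates: B was recorded 93 days after the deed — beyond 15 days — so no relation-back applies.
A is a real-property tax lien, so it outranks all other liens regardless of date.
The other liens, earliest effective date first: C (2022-01-13), E (2022-08-28), B (2022-12-26), D (2023-01-14).
B is senior to D before the subordination, so the two trade places.

A, C, E, D, B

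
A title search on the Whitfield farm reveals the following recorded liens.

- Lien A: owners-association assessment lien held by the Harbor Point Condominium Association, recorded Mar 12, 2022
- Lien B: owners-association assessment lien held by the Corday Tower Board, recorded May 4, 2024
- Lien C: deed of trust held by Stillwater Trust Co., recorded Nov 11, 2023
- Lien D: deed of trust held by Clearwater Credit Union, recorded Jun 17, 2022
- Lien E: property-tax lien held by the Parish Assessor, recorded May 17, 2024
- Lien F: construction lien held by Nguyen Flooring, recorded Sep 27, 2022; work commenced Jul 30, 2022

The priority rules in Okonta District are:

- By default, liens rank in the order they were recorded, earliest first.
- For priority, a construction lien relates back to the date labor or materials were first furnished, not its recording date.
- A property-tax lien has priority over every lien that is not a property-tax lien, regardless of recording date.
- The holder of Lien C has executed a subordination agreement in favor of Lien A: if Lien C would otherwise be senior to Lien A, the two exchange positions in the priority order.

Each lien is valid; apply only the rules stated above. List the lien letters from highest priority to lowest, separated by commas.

Adjusting effective dates: F relates back to Jul 30, 2022 (work commenced).
As a property-tax lien, E is senior to every other lien.
Ordering the rest by effective date: A (Mar 12, 2022), D (Jun 17, 2022), F (Jul 30, 2022), C (Nov 11, 2023), B (May 4, 2024).
Since C is not senior to A, the subordination leaves the order unchanged.

E, A, D, F, C, B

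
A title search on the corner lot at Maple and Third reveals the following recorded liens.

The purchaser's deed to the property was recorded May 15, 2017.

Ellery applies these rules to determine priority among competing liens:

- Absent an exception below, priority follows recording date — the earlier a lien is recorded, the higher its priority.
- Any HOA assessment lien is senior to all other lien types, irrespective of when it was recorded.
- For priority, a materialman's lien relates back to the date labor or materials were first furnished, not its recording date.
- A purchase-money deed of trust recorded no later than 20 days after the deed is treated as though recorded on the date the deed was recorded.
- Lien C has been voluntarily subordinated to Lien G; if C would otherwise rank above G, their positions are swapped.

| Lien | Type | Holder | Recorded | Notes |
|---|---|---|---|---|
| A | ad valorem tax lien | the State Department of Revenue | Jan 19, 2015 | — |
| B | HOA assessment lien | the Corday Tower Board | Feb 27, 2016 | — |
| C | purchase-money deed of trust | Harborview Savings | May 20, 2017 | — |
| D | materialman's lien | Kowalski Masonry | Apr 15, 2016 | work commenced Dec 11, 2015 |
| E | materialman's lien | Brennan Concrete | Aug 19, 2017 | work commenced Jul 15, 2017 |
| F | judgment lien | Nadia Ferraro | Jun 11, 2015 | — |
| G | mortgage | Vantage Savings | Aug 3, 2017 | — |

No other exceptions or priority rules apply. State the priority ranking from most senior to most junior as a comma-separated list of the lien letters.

B, A, F, D, G, E, C

Effective dates after the stated exceptions: C's effective date is the deed date, May 15, 2017; D's effective date is Dec 11, 2015, when work began; E relates back to Jul 15, 2017 (work commenced).
As an HOA assessment lien, B is senior to every other lien.
The other liens, earliest effective date first: A (Jan 19, 2015), F (Jun 11, 2015), D (Dec 11, 2015), C (May 15, 2017), E (Jul 15, 2017), G (Aug 3, 2017).
Because C would otherwise rank above G, the subordination swaps them.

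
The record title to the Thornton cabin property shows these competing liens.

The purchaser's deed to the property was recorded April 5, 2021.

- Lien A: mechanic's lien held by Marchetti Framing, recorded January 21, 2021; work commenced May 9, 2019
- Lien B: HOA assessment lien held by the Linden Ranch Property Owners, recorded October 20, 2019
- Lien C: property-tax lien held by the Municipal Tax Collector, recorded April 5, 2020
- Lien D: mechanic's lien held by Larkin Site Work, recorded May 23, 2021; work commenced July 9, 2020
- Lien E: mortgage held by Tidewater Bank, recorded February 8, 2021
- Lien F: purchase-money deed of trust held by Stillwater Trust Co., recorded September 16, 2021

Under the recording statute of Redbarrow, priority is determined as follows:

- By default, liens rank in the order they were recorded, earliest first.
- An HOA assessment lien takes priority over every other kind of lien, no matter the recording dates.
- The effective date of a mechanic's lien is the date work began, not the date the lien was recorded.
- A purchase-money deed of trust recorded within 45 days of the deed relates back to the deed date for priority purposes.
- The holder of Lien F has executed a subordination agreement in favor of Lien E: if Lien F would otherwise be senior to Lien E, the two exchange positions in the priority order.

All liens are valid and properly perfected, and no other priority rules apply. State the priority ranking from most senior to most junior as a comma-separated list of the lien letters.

Adjusting effective dates: A's effective date is May 9, 2019, when work began; D's effective date is July 9, 2020, when work began; F was recorded 164 days after the deed, outside the 45-day window, so it keeps its recording date.
B, as an HOA assessment lien, has superpriority and ranks first.
Ordering the rest by effective date: A (May 9, 2019), C (April 5, 2020), D (July 9, 2020), E (February 8, 2021), F (September 16, 2021).
F is already junior to E, so the subordination agreement changes nothing.

B, A, C, D, E, F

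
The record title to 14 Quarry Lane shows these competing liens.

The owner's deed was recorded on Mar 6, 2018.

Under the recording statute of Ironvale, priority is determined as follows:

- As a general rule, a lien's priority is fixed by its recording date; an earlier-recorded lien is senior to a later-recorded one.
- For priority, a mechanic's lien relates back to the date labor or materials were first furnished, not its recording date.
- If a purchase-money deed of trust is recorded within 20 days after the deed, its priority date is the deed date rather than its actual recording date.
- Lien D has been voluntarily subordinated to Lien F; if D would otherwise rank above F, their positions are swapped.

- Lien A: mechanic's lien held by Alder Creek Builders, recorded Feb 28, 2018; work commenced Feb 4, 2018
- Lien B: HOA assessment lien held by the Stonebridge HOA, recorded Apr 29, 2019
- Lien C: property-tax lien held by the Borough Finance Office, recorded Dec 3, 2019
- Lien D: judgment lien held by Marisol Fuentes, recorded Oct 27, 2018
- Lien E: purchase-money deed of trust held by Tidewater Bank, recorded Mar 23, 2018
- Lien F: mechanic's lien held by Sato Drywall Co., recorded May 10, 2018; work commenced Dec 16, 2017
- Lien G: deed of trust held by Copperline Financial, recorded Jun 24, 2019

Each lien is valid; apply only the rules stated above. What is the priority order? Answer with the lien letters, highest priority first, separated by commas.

F, A, E, D, B, G, C

Effective dates after the stated exceptions: A is treated as recorded Feb 4, 2018, the work-commencement date; E was recorded within the 20-day window, so its effective date is the deed date Mar 6, 2018; F relates back to Dec 16, 2017 (work commenced).
By effective date, earliest first: F (Dec 16, 2017), A (Feb 4, 2018), E (Mar 6, 2018), D (Oct 27, 2018), B (Apr 29, 2019), G (Jun 24, 2019), C (Dec 3, 2019).
D is already junior to F, so the subordination agreement changes nothing.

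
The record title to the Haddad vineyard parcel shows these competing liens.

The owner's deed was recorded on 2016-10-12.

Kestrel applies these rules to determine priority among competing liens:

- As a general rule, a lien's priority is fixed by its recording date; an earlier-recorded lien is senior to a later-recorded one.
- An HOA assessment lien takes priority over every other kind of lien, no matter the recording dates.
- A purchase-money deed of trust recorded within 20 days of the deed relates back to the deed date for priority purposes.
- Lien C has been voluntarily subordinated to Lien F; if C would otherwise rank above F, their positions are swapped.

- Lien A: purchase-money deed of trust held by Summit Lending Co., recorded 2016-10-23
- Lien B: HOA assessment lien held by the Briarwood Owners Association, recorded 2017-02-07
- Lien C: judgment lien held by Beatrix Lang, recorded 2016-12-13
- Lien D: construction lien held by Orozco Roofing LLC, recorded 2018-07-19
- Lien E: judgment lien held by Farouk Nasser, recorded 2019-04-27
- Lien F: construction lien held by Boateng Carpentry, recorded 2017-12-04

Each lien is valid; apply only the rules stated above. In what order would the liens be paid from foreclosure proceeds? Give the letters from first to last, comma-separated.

B, A, F, C, D, E

Adjusting effective dates: A relates back to the deed date 2016-10-12.
As an HOA assessment lien, B is senior to every other lien.
Remaining liens by effective date: A (2016-10-12), C (2016-12-13), F (2017-12-04), D (2018-07-19), E (2019-04-27).
C is senior to F before the subordination, so the two trade places.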